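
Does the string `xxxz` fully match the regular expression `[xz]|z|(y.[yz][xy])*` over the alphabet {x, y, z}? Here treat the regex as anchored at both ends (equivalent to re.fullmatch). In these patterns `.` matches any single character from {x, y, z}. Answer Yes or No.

No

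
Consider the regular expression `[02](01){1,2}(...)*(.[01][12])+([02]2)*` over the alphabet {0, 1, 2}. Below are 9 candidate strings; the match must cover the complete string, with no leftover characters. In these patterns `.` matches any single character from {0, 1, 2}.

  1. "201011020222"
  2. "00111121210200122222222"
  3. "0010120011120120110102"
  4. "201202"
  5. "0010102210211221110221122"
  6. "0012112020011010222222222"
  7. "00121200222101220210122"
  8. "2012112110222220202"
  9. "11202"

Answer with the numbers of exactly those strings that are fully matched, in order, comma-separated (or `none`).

1. "201011020222" → match
2 → match
3 → match
4. "201202" → match
5 → match
6 → match
7 → match
8 → match
9. "11202" → no match

1, 2, 3, 4, 5, 6, 7, 8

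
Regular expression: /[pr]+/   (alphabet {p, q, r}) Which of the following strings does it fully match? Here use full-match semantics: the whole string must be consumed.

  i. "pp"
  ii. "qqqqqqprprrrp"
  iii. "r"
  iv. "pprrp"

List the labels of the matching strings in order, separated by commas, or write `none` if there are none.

i → match
ii → no match
iii → match
iv → match

i, iii, iv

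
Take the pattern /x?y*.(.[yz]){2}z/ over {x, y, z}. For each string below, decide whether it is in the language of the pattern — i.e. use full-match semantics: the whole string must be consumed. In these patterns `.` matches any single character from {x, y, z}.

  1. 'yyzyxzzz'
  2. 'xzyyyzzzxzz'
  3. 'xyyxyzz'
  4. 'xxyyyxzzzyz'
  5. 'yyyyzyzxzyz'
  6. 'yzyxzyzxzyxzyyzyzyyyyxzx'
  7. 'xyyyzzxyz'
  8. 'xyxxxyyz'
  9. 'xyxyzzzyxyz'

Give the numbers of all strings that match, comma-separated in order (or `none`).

1 → no match
2 → no match
3 → no match
4 → no match
5 → no match
6 → no match — must end with 'z'
7 → match
8 → no match
9 → no match

7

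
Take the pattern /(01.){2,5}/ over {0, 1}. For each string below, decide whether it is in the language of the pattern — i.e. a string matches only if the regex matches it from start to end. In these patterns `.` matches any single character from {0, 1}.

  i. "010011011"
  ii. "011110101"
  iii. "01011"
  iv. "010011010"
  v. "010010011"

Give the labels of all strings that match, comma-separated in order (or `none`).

i, iv, v

i → match
ii → no match
iii → no match
iv → match
v → match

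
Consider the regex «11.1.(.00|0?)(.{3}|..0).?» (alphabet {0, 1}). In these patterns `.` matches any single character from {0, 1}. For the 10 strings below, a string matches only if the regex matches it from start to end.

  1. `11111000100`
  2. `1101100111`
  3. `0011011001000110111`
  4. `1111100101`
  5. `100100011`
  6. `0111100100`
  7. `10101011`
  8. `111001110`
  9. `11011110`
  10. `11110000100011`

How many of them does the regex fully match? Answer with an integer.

1. `11111000100` → match
2. `1101100111` → match
3 → no match — must start with `11`
4. `1111100101` → match
5. `100100011` → no match — must start with `11`
6. `0111100100` → no match — must start with `11`
7. `10101011` → no match — must start with `11`
8. `111001110` → no match
9. `11011110` → match
10 → no match
Total matched: 4

4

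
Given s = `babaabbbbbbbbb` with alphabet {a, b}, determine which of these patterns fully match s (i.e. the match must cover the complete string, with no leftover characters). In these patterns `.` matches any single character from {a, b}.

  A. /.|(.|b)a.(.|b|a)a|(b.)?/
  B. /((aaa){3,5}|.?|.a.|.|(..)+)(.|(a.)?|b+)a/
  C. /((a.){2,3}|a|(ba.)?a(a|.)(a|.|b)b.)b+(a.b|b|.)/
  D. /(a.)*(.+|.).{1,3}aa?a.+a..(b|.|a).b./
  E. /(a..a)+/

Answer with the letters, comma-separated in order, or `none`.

A → no match
B → no match — must end with `a`
C → match
D → no match
E → no match — must start with `a`

C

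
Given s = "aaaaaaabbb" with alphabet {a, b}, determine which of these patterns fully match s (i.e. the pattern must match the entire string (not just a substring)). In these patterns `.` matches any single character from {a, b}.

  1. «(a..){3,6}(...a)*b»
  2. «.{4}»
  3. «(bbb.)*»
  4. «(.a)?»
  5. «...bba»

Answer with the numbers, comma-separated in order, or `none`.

1

1 → match
2 → no match
3 → no match
4 → no match
5 → no match — must end with "bba"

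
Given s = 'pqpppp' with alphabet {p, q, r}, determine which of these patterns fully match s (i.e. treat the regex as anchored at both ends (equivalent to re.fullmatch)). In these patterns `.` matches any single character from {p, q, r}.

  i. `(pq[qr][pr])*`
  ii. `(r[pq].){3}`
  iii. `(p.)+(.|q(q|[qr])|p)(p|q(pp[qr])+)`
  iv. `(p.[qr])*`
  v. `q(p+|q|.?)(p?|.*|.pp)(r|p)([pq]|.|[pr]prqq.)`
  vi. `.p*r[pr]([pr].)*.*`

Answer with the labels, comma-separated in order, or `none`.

i → no match
ii → no match — must start with 'r'
iii → match
iv → no match
v → no match — must start with 'q'
vi → no match

iii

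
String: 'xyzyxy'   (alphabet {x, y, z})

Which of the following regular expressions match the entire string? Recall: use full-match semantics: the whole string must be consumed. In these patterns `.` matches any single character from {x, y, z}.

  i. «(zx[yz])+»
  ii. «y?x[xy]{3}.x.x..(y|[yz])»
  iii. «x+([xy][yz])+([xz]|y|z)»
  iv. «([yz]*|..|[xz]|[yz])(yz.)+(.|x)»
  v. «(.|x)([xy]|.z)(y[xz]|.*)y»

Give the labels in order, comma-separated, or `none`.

v

i → no match — must start with 'zx'
ii → no match
iii → no match
iv → no match
v → match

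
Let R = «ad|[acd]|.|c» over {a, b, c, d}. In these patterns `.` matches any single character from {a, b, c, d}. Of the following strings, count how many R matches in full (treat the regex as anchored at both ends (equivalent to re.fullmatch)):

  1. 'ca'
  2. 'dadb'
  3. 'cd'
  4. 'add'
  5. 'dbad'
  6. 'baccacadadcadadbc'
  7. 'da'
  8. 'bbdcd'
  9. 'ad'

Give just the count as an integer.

1

1. 'ca' → no match
2. 'dadb' → no match
3. 'cd' → no match
4. 'add' → no match
5. 'dbad' → no match
6 → no match
7. 'da' → no match
8. 'bbdcd' → no match
9. 'ad' → match
Total matched: 1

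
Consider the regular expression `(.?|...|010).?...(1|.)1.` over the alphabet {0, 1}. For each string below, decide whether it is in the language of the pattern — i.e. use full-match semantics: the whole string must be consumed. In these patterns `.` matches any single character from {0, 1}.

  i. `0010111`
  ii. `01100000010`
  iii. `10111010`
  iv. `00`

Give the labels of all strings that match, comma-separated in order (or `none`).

i → match
ii → no match
iii → match
iv → no match

i, iii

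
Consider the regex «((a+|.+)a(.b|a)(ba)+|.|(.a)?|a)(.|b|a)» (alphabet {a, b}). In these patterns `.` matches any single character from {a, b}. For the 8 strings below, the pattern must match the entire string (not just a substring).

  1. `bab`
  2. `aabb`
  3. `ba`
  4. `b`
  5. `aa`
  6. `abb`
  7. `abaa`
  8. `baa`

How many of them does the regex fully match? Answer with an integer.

5

1 → match
2 → no match
3 → match
4 → match
5 → match
6 → no match
7 → no match
8 → match
Total matched: 5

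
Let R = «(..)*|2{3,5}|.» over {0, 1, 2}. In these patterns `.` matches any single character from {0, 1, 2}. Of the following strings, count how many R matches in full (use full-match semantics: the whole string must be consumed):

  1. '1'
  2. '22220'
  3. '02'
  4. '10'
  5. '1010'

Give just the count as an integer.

4

1 → match
2 → no match
3 → match
4 → match
5 → match
Total matched: 4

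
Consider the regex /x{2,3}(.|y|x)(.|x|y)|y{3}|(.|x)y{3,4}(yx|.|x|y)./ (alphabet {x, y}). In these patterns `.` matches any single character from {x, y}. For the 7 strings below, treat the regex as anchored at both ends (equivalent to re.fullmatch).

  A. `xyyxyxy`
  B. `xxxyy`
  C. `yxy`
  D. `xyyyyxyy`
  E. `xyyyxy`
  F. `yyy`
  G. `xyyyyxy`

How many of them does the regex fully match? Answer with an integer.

A. `xyyxyxy` → no match
B. `xxxyy` → match
C. `yxy` → no match
D. `xyyyyxyy` → no match
E. `xyyyxy` → match
F. `yyy` → match
G. `xyyyyxy` → match
Total matched: 4

4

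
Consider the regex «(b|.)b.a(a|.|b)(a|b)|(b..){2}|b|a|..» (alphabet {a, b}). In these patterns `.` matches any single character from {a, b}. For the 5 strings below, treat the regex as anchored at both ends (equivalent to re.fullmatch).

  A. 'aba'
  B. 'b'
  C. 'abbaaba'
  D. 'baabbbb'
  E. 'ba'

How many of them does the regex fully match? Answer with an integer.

2

A → no match
B → match
C → no match
D → no match
E → match
Total matched: 2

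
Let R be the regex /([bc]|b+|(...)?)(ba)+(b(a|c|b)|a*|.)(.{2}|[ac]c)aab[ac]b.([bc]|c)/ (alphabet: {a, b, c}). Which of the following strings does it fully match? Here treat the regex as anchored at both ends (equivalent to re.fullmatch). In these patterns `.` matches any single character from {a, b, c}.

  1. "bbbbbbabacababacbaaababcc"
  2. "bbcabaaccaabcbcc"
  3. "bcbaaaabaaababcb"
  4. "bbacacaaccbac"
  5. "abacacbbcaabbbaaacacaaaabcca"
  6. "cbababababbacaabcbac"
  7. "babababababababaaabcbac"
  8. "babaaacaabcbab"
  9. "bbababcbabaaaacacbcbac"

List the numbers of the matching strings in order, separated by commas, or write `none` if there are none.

1 → no match
2 → no match
3 → no match
4 → no match
5 → no match
6 → match
7 → match
8 → match
9 → no match

6, 7, 8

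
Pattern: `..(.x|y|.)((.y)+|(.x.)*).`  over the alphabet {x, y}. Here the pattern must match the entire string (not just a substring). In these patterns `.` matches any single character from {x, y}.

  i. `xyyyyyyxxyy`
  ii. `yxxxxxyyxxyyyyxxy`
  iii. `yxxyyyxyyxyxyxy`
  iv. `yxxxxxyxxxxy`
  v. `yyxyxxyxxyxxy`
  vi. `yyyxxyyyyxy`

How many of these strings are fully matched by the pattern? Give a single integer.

i → no match
ii → no match
iii → no match
iv → no match
v → match
vi → no match
Total matched: 1

1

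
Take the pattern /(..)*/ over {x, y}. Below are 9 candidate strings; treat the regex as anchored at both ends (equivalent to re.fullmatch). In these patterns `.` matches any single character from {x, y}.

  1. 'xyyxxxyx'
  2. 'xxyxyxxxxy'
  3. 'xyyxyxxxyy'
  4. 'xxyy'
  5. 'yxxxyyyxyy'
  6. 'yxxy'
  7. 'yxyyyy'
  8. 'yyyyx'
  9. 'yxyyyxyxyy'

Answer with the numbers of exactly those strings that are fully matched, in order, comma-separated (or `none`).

1 → match
2 → match
3 → match
4 → match
5 → match
6 → match
7 → match
8 → no match
9 → match

1, 2, 3, 4, 5, 6, 7, 9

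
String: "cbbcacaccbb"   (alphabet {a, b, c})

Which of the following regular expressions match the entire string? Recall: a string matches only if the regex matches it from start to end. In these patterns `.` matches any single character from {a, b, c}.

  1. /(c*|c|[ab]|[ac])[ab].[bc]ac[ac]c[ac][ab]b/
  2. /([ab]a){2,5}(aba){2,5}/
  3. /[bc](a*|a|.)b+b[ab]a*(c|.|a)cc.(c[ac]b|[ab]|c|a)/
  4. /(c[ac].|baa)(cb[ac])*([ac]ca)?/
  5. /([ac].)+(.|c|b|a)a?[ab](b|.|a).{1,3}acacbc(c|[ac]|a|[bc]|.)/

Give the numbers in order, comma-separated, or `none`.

1

1 → match
2 → no match — must end with "aba"
3 → no match
4 → no match
5 → no match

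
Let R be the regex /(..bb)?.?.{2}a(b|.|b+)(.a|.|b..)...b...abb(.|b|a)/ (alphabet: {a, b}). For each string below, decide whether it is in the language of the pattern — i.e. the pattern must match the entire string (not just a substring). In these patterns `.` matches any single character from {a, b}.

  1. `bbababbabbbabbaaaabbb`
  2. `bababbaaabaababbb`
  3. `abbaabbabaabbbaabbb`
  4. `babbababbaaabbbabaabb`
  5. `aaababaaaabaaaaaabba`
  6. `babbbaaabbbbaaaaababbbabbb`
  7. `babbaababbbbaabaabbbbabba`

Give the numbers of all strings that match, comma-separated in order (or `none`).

1 → no match
2 → match
3 → match
4 → no match
5 → no match
6 → no match
7 → match

2, 3, 7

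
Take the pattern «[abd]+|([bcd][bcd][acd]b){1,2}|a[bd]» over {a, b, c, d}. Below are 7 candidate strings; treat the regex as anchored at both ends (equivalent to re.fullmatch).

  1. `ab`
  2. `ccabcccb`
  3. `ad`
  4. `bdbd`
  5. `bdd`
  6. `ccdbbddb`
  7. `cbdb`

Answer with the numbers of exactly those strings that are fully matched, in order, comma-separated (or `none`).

1 → match
2 → match
3 → match
4 → match
5 → match
6 → match
7 → match

1, 2, 3, 4, 5, 6, 7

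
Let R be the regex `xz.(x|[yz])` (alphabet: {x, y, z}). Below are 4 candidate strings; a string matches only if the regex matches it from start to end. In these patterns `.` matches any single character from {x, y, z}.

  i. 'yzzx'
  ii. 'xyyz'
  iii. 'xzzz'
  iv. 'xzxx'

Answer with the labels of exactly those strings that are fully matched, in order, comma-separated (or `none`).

i → no match — must start with 'xz'
ii → no match — must start with 'xz'
iii → match
iv → match

iii, iv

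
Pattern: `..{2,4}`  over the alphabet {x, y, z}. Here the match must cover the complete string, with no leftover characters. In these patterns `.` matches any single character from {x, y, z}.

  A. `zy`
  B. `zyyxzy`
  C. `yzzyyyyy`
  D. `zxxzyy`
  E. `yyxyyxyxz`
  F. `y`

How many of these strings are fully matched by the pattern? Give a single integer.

0

A → no match
B → no match
C → no match
D → no match
E → no match
F → no match
Total matched: 0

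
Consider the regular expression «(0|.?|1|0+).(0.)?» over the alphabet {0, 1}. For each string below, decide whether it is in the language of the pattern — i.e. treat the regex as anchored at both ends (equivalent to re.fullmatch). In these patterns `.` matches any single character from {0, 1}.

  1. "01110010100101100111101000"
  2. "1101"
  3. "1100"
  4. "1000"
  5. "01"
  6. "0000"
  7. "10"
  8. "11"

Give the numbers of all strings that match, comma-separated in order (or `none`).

1 → no match
2. "1101" → match
3. "1100" → match
4. "1000" → match
5. "01" → match
6. "0000" → match
7. "10" → match
8. "11" → match

2, 3, 4, 5, 6, 7, 8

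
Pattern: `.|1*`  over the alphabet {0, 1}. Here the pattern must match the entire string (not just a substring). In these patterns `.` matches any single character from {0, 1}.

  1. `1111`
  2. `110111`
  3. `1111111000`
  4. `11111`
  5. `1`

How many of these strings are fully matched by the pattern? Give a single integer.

3

1. `1111` → match
2. `110111` → no match
3. `1111111000` → no match
4. `11111` → match
5. `1` → match
Total matched: 3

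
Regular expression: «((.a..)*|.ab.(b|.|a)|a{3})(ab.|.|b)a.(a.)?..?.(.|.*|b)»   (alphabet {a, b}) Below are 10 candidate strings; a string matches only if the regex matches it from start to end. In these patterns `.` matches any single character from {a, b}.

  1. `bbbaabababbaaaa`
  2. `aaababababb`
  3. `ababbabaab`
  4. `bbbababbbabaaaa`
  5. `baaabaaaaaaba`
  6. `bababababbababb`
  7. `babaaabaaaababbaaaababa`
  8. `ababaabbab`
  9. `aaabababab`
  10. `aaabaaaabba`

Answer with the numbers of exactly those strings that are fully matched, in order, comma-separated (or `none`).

1 → no match
2 → match
3 → no match
4 → no match
5 → match
6 → match
7 → match
8 → no match
9 → match
10 → match

2, 5, 6, 7, 9, 10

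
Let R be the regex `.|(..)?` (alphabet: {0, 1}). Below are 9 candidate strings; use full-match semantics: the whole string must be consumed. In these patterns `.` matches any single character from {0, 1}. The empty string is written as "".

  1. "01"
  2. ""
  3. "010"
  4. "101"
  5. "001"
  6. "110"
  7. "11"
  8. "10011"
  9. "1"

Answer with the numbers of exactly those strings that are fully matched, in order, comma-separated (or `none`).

1 → match
2 → match
3 → no match
4 → no match
5 → no match
6 → no match
7 → match
8 → no match
9 → match

1, 2, 7, 9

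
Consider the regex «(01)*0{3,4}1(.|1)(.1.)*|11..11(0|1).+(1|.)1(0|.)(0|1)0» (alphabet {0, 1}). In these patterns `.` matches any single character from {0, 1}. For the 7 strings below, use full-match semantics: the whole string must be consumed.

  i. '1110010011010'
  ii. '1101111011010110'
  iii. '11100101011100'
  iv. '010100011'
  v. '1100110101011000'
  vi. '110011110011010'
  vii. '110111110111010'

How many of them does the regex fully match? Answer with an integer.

i → no match
ii → no match
iii → no match
iv → match
v → match
vi → match
vii → match
Total matched: 4

4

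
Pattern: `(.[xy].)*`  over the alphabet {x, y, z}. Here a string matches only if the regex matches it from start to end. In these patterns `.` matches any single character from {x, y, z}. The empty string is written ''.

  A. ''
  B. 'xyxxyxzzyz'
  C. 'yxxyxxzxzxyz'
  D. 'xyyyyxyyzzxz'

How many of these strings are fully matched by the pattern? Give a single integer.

A → match
B → no match
C → match
D → match
Total matched: 3

3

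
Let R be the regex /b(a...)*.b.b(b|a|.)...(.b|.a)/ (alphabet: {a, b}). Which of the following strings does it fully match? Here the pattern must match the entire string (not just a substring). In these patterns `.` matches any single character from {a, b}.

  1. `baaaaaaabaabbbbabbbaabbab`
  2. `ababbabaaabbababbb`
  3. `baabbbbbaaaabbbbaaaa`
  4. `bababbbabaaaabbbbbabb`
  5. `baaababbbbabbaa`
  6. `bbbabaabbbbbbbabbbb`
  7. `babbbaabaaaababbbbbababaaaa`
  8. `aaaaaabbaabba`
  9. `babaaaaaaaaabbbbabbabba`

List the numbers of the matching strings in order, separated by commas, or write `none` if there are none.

5, 7

1 → no match
2 → no match — must start with `b`
3 → no match
4 → no match
5 → match
6 → no match
7 → match
8 → no match — must start with `b`
9 → no match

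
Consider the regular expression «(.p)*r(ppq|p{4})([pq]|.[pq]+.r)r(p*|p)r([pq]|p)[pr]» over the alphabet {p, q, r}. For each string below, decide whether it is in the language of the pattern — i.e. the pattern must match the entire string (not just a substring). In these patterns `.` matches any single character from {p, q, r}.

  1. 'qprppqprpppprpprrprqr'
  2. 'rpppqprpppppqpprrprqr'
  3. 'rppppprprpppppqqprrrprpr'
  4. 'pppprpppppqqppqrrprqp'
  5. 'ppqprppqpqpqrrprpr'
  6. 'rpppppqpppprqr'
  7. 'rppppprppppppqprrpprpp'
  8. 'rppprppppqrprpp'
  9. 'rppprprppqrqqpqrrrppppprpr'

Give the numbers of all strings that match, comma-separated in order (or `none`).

1 → no match
2 → match
3 → match
4 → match
5 → match
6 → no match
7 → match
8 → match
9 → match

2, 3, 4, 5, 7, 8, 9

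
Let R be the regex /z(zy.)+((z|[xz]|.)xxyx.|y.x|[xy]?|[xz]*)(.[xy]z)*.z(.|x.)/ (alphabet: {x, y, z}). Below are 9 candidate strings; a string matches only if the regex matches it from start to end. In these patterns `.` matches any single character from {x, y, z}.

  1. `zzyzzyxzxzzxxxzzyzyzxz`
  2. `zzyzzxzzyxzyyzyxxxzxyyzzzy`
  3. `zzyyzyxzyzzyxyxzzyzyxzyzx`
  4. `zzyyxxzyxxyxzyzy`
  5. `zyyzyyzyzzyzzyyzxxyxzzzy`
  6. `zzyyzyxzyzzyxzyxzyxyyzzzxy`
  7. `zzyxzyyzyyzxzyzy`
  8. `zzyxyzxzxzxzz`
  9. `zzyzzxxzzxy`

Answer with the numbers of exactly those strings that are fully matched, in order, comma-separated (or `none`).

1, 3, 6, 7, 8, 9

1 → match
2 → no match
3 → match
4 → no match
5 → no match — must start with `zzy`
6 → match
7 → match
8 → match
9 → match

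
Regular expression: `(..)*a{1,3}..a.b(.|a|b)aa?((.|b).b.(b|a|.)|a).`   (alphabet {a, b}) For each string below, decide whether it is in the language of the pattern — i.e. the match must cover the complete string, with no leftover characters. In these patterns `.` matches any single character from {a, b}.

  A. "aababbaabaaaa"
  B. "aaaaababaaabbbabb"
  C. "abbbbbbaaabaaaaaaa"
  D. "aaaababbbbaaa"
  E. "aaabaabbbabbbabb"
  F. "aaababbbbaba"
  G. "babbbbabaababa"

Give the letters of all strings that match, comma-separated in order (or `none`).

E

A → no match
B → no match
C → no match
D → no match
E → match
F → no match
G → no match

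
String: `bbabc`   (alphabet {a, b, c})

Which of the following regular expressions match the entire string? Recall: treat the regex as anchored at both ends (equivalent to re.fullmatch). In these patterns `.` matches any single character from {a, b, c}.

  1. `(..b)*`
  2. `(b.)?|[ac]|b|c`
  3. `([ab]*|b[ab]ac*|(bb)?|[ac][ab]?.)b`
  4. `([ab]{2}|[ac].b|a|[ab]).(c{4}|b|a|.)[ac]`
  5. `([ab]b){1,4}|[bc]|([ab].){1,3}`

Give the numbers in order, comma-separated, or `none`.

4

1 → no match
2 → no match
3 → no match — must end with `b`
4 → match
5 → no match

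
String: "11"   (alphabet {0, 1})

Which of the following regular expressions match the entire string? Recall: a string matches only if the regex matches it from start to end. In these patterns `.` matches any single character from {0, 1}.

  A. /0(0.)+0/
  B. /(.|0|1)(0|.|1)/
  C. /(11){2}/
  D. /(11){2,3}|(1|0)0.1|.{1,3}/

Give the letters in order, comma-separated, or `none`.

A → no match — must start with "00"
B → match
C → no match
D → match

B, D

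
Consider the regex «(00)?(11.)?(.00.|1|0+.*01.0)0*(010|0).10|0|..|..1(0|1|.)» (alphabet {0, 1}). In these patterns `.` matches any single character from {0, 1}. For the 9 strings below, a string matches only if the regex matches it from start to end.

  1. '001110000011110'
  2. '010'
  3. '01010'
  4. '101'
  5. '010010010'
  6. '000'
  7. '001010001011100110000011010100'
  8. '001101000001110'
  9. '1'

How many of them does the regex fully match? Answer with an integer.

0

1 → no match
2 → no match
3 → no match
4 → no match
5 → no match
6 → no match
7 → no match
8 → no match
9 → no match
Total matched: 0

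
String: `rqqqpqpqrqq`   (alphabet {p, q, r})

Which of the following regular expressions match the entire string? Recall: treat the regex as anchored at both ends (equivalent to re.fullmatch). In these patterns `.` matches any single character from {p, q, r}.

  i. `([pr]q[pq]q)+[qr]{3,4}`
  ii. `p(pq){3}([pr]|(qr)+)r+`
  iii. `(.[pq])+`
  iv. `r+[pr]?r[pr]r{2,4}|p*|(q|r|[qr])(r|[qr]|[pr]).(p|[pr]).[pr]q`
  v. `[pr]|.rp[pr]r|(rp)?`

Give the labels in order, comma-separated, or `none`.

i

i → match
ii → no match — must start with `ppq`
iii → no match
iv → no match
v → no match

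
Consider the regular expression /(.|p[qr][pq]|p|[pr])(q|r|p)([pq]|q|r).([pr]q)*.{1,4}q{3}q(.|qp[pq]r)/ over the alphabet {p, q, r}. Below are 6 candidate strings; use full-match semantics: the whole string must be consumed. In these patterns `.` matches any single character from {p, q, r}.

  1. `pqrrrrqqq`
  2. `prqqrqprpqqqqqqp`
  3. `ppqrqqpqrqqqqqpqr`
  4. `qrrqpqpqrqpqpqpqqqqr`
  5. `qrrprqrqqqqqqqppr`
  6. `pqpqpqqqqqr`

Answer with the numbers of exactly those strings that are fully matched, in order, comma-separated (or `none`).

4, 5, 6

1. `pqrrrrqqq` → no match
2 → no match
3 → no match
4 → match
5 → match
6. `pqpqpqqqqqr` → match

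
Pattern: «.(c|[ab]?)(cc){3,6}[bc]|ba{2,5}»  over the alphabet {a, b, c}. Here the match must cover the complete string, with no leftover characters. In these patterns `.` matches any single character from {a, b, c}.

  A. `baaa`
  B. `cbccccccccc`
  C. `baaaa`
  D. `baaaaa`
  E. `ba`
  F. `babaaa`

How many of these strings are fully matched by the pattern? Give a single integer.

A. `baaa` → match
B. `cbccccccccc` → match
C. `baaaa` → match
D. `baaaaa` → match
E. `ba` → no match
F. `babaaa` → no match
Total matched: 4

4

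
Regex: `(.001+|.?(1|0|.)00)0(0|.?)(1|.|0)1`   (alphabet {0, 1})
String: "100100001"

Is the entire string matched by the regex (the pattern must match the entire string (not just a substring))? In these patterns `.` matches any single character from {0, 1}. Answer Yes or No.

No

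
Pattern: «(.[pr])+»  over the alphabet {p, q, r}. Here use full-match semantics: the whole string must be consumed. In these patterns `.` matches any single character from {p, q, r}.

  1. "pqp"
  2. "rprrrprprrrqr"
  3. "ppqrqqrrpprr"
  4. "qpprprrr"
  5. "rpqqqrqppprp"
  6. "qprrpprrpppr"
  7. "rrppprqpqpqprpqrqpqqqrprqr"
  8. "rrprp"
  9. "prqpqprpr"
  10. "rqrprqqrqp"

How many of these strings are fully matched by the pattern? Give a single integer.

2

1 → no match
2 → no match
3 → no match
4 → match
5 → no match
6 → match
7 → no match
8 → no match
9 → no match
10 → no match
Total matched: 2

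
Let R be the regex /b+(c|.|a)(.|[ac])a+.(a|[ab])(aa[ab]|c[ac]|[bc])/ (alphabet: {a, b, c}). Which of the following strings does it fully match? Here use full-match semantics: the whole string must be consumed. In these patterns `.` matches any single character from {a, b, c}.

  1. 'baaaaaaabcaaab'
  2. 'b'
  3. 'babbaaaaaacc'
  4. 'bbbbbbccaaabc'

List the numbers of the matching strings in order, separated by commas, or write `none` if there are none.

4

1 → no match
2 → no match
3 → no match
4 → match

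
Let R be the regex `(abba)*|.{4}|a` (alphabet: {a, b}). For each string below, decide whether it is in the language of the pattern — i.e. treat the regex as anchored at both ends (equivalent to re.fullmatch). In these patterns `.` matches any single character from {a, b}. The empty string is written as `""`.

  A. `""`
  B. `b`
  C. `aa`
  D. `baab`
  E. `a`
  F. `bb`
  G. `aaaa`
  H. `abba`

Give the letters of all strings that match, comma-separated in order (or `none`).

A → match
B → no match
C → no match
D → match
E → match
F → no match
G → match
H → match

A, D, E, G, H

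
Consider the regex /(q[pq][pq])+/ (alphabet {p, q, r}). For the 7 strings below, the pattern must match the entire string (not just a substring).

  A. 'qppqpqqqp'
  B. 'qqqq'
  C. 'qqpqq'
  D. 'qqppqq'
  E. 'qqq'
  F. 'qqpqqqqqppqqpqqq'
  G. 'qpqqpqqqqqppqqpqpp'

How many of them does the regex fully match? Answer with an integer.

A. 'qppqpqqqp' → match
B. 'qqqq' → no match
C. 'qqpqq' → no match
D. 'qqppqq' → no match
E. 'qqq' → match
F → no match
G → match
Total matched: 3

3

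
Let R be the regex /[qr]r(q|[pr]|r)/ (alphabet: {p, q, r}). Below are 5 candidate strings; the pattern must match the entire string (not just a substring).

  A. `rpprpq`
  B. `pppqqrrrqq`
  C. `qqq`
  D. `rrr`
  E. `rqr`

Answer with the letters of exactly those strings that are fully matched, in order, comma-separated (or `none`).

A → no match
B → no match
C → no match
D → match
E → no match

D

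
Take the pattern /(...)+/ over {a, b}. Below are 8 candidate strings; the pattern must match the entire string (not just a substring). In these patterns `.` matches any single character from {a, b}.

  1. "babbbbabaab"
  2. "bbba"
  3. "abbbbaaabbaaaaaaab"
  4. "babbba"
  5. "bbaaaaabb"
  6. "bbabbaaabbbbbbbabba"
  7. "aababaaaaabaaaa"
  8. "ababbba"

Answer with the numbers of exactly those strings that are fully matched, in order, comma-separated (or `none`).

1 → no match
2 → no match
3 → match
4 → match
5 → match
6 → no match
7 → match
8 → no match

3, 4, 5, 7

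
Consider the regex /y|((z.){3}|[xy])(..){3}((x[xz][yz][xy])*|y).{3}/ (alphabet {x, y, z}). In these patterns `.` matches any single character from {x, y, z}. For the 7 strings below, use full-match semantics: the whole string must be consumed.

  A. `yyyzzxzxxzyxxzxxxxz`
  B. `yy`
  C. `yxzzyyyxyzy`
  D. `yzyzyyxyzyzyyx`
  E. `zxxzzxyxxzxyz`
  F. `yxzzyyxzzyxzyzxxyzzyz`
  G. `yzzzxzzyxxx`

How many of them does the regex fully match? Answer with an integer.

1

A → no match
B. `yy` → no match
C. `yxzzyyyxyzy` → no match
D → no match
E → no match
F → no match
G. `yzzzxzzyxxx` → match
Total matched: 1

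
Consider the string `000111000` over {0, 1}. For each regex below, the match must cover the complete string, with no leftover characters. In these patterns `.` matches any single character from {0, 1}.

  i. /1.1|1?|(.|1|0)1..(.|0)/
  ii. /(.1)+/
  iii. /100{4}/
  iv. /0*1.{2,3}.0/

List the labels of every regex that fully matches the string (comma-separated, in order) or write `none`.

i → no match
ii → no match — must end with `1`
iii → no match — must start with `100`
iv → match

iv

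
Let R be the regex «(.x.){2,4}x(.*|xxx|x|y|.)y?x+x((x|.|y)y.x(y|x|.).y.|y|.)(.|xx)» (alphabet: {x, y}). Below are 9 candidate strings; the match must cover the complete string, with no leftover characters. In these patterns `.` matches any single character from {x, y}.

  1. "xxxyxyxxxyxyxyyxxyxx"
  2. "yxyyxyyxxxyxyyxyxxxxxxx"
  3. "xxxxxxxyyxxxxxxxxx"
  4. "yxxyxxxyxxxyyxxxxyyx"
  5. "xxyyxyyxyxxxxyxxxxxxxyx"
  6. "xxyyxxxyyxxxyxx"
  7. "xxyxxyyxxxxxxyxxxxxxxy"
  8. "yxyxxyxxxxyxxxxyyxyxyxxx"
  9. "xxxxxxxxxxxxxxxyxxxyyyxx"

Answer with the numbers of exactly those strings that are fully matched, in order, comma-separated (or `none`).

1, 2, 3, 4, 5, 6, 7, 8, 9

1 → match
2 → match
3 → match
4 → match
5 → match
6 → match
7 → match
8 → match
9 → match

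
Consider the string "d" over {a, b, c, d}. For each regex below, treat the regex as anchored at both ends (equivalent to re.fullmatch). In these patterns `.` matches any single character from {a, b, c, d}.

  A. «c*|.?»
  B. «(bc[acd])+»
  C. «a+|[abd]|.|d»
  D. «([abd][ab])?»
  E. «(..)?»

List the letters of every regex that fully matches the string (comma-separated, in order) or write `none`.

A → match
B → no match — must start with "bc"
C → match
D → no match
E → no match

A, C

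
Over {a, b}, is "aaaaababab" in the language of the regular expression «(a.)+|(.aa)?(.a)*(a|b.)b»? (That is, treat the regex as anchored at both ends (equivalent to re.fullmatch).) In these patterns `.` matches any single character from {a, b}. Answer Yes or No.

Yes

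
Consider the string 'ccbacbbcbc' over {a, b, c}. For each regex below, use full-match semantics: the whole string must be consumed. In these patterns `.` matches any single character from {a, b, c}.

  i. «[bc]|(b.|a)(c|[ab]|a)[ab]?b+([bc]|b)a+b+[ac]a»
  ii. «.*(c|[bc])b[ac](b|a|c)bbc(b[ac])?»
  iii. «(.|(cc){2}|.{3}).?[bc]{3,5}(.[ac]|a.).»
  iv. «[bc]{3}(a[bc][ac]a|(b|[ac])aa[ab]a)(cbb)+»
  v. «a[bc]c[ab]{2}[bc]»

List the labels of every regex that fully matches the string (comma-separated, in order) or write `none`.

ii

i → no match
ii → match
iii → no match
iv → no match — must end with 'cbb'
v → no match — must start with 'a'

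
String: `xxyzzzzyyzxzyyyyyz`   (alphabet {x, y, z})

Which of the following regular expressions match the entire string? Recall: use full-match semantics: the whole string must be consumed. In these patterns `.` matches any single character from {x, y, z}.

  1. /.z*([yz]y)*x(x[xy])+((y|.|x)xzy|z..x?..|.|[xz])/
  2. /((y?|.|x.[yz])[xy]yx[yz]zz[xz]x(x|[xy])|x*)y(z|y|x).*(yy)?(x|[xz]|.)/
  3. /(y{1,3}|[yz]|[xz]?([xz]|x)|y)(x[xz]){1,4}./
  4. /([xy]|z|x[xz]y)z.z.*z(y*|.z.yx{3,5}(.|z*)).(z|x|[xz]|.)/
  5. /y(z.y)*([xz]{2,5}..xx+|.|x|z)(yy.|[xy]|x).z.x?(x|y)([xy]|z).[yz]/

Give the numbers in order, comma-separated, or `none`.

1 → no match
2 → match
3 → no match
4 → match
5 → no match — must start with `y`

2, 4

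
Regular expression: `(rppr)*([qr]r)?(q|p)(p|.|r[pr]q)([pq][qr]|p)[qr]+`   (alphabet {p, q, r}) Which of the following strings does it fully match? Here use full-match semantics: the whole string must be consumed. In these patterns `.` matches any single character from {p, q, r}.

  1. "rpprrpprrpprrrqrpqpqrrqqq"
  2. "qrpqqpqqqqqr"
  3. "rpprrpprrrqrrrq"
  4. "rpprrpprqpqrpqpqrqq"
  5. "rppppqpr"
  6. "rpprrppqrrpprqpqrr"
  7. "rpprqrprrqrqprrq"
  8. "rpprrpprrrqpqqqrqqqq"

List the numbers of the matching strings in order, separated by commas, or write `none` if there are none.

1 → match
2 → no match
3 → no match
4 → no match
5 → no match
6 → no match
7 → no match
8 → match

1, 8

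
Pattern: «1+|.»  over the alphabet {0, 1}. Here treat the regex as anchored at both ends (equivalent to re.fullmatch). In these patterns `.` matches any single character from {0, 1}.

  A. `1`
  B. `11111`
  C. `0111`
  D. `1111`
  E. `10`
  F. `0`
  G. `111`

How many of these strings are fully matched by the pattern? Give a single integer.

A → match
B → match
C → no match
D → match
E → no match
F → match
G → match
Total matched: 5

5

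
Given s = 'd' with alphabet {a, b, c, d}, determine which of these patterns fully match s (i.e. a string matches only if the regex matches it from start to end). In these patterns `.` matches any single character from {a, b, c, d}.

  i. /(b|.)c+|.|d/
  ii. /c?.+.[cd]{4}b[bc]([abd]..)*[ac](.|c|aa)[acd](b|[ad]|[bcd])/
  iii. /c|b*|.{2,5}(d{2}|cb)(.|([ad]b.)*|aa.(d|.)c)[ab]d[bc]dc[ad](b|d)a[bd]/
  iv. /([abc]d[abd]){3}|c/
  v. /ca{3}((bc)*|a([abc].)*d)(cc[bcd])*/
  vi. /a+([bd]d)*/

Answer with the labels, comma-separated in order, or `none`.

i

i → match
ii → no match
iii → no match
iv → no match
v → no match — must start with 'ca'
vi → no match — must start with 'a'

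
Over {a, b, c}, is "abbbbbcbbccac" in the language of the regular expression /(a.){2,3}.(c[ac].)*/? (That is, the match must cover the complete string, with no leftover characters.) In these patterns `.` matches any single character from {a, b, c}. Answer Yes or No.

No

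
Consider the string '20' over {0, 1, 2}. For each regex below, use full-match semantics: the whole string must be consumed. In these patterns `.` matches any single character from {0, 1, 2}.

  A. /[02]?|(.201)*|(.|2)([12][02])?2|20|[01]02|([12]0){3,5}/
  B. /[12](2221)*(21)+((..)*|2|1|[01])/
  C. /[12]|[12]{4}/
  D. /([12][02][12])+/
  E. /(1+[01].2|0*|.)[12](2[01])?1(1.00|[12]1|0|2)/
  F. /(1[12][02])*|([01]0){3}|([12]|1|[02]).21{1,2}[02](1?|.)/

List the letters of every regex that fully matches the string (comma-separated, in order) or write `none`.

A → match
B → no match
C → no match
D → no match
E → no match
F → no match

A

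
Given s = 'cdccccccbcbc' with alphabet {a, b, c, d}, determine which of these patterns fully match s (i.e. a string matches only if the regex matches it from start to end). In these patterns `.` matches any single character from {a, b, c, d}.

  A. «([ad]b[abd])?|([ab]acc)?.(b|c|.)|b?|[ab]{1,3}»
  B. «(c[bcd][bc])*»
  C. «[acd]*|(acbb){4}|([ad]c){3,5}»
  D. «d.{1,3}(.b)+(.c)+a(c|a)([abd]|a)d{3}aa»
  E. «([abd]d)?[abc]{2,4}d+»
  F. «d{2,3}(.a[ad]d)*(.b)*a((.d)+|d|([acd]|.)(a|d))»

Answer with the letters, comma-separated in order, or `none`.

A → no match
B → match
C → no match
D → no match — must start with 'd'
E → no match — must end with 'd'
F → no match — must start with 'd'

B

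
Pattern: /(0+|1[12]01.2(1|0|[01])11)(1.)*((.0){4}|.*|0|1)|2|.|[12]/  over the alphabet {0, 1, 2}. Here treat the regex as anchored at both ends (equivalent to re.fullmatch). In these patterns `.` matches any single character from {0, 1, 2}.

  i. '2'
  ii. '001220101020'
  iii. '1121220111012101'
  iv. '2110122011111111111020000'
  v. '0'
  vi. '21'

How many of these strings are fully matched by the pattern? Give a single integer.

i → match
ii → match
iii → no match
iv → no match
v → match
vi → no match
Total matched: 3

3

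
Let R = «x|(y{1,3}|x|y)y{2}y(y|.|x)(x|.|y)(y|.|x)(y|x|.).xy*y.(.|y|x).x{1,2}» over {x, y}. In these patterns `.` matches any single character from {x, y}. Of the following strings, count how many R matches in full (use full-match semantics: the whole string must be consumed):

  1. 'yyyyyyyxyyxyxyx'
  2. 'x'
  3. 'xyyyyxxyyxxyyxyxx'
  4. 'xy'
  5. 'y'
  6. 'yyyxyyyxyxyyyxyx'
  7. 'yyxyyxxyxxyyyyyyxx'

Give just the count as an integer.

1

1 → no match
2 → match
3 → no match
4 → no match — must end with 'x'
5 → no match — must end with 'x'
6 → no match
7 → no match
Total matched: 1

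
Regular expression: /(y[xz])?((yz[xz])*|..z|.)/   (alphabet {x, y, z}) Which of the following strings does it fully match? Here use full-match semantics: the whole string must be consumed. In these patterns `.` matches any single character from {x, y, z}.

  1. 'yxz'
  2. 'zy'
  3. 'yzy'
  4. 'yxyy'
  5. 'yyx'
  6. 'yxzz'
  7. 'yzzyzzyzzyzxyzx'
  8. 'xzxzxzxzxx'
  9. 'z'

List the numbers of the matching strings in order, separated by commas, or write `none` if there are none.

1, 3, 7, 9

1 → match
2 → no match
3 → match
4 → no match
5 → no match
6 → no match
7 → match
8 → no match
9 → match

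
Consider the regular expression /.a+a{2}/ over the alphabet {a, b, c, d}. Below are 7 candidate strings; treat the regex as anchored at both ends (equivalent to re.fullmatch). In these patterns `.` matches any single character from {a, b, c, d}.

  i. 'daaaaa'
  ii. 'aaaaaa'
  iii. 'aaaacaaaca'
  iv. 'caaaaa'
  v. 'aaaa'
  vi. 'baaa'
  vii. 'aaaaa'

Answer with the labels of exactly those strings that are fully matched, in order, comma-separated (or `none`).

i → match
ii → match
iii → no match
iv → match
v → match
vi → match
vii → match

i, ii, iv, v, vi, vii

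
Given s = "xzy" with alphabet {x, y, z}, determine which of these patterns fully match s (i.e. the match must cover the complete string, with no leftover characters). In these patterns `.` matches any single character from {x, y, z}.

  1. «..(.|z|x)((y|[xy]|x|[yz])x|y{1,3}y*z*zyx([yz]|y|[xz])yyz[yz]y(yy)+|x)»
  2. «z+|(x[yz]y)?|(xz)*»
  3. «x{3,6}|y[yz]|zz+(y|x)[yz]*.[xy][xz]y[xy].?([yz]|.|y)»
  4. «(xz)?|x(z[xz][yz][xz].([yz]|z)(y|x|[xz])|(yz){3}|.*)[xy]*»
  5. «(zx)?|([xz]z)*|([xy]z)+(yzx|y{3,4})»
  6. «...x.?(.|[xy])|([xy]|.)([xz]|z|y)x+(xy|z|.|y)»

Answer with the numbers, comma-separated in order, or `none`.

1 → no match
2 → match
3 → no match
4 → match
5 → no match
6 → no match

2, 4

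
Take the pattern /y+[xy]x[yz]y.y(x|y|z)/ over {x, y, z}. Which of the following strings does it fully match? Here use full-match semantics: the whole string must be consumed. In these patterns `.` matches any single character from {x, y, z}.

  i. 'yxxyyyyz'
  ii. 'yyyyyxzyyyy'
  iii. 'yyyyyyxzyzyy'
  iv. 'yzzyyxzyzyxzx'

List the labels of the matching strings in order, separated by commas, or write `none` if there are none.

i, ii, iii

i → match
ii → match
iii → match
iv → no match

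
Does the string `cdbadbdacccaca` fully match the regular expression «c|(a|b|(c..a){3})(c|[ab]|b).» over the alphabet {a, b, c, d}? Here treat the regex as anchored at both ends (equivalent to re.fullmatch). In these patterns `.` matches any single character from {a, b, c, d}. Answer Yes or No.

No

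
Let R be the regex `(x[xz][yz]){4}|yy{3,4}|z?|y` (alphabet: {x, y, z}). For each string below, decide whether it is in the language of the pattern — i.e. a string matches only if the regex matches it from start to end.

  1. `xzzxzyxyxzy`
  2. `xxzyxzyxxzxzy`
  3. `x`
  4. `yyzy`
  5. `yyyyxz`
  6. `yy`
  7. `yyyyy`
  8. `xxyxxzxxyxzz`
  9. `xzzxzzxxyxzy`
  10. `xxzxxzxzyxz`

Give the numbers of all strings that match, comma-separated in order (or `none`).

7, 8, 9

1. `xzzxzyxyxzy` → no match
2 → no match
3. `x` → no match
4. `yyzy` → no match
5. `yyyyxz` → no match
6. `yy` → no match
7. `yyyyy` → match
8. `xxyxxzxxyxzz` → match
9. `xzzxzzxxyxzy` → match
10. `xxzxxzxzyxz` → no match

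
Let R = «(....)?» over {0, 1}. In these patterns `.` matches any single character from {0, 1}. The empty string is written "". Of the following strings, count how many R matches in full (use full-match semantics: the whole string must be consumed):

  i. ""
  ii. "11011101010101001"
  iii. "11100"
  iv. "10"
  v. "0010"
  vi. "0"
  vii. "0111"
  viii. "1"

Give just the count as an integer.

i. "" → match
ii → no match
iii. "11100" → no match
iv. "10" → no match
v. "0010" → match
vi. "0" → no match
vii. "0111" → match
viii. "1" → no match
Total matched: 3

3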